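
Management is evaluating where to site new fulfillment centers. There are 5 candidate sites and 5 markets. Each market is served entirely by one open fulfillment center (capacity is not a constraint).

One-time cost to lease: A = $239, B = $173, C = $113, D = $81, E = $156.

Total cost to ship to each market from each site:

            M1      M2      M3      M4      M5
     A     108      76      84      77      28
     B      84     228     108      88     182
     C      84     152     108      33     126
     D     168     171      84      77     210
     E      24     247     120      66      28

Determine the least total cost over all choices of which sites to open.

For any fixed open set, each market goes to its cheapest open site; total = fixed + service.
{D, E}: M1→E 24, M2→D 171, M3→D 84, M4→E 66, M5→E 28. Service 373; fixed 237; total 610.
{A}: M1→A 108, M2→A 76, M3→A 84, M4→A 77, M5→A 28. Service 373; fixed 239; total 612.
{C, E}: M1→E 24, M2→C 152, M3→C 108, M4→C 33, M5→E 28. Service 345; fixed 269; total 614.
{A, B, C, D, E}: service 245 + fixed 762 = 1007
No other subset beats 610.

Minimum total cost: 610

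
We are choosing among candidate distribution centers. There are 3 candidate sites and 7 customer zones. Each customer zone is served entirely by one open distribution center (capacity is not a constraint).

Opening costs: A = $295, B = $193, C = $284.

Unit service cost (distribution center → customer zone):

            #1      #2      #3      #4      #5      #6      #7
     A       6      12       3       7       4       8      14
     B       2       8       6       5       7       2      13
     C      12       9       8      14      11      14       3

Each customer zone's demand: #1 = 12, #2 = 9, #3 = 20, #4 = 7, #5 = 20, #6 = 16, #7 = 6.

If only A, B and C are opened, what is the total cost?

Each customer zone is assigned to its cheapest site among the open ones.
{A, B, C}: #1→B 2·12=24, #2→B 8·9=72, #3→A 3·20=60, #4→B 5·7=35, #5→A 4·20=80, #6→B 2·16=32, #7→C 3·6=18. Service 321; fixed 772; total 1093.

Total cost: 1093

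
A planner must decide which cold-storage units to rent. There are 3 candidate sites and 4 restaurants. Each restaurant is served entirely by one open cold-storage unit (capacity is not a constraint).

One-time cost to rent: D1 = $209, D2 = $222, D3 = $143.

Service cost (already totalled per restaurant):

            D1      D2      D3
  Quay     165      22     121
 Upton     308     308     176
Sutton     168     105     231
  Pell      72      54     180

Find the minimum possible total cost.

Minimum total cost: 711

For any fixed open set, each restaurant goes to its cheapest open site; total = fixed + service.
{D2}: Quay→D2 22, Upton→D2 308, Sutton→D2 105, Pell→D2 54. Service 489; fixed 222; total 711.
{D2, D3}: Quay→D2 22, Upton→D3 176, Sutton→D2 105, Pell→D2 54. Service 357; fixed 365; total 722.
{D3}: Quay→D3 121, Upton→D3 176, Sutton→D3 231, Pell→D3 180. Service 708; fixed 143; total 851.
{D1, D2, D3}: service 357 + fixed 574 = 931
No other subset beats 711.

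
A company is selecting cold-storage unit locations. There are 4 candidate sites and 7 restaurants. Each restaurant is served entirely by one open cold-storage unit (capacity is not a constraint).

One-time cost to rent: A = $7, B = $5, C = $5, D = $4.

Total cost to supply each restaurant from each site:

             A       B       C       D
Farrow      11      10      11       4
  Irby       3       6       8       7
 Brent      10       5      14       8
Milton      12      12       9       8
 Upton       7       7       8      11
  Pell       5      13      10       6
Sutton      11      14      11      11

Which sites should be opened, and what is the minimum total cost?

Open B and D; minimum total cost 56.

For any fixed open set, each restaurant goes to its cheapest open site; total = fixed + service.
{B, D}: Farrow→D 4, Irby→B 6, Brent→B 5, Milton→D 8, Upton→B 7, Pell→D 6, Sutton→D 11. Service 47; fixed 9; total 56.
{A, D}: service 46 + fixed 11 = 57
{A, B, D}: service 43 + fixed 16 = 59
{A, B, C, D}: Farrow→D 4, Irby→A 3, Brent→B 5, Milton→D 8, Upton→A 7, Pell→A 5, Sutton→A 11. Service 43; fixed 21; total 64.
No other subset beats 56.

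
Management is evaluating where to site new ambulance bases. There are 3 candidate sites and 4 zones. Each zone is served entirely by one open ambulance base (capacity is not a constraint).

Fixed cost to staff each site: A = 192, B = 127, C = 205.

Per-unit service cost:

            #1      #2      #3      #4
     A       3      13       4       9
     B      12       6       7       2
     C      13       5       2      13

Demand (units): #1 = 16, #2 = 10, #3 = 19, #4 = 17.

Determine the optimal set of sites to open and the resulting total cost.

For any fixed open set, each zone goes to its cheapest open site; total = fixed + service.
{A, B}: #1→A 3·16=48, #2→B 6·10=60, #3→A 4·19=76, #4→B 2·17=34. Service 218; fixed 319; total 537.
{B}: service 419 + fixed 127 = 546
{A}: service 407 + fixed 192 = 599
{A, B, C}: #1→A 3·16=48, #2→C 5·10=50, #3→C 2·19=38, #4→B 2·17=34. Service 170; fixed 524; total 694.
No other subset beats 537.

Open A and B; minimum total cost 537.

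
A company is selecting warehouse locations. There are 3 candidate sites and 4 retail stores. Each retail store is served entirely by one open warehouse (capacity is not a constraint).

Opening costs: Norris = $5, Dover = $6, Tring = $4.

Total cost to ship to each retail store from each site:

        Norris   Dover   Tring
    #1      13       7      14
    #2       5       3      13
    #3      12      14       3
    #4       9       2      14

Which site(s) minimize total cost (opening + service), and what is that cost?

Open Dover and Tring; minimum total cost 25.

For any fixed open set, each retail store goes to its cheapest open site; total = fixed + service.
{Dover, Tring}: #1→Dover 7, #2→Dover 3, #3→Tring 3, #4→Dover 2. Service 15; fixed 10; total 25.
{Norris, Dover, Tring}: #1→Dover 7, #2→Dover 3, #3→Tring 3, #4→Dover 2. Service 15; fixed 15; total 30.
{Dover}: #1→Dover 7, #2→Dover 3, #3→Dover 14, #4→Dover 2. Service 26; fixed 6; total 32.
{Tring}: service 44 + fixed 4 = 48
No other subset beats 25.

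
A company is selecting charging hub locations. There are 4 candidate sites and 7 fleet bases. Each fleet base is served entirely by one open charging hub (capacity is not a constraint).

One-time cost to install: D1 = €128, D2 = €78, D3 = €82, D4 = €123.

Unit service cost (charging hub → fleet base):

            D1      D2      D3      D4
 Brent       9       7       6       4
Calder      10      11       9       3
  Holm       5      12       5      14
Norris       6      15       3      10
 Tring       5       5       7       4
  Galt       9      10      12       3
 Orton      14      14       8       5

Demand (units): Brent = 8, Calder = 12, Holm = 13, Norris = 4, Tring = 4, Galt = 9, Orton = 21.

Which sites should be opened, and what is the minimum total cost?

For any fixed open set, each fleet base goes to its cheapest open site; total = fixed + service.
{D3, D4}: Brent→D4 4·8=32, Calder→D4 3·12=36, Holm→D3 5·13=65, Norris→D3 3·4=12, Tring→D4 4·4=16, Galt→D4 3·9=27, Orton→D4 5·21=105. Service 293; fixed 205; total 498.
{D1, D4}: service 305 + fixed 251 = 556
{D4}: service 438 + fixed 123 = 561
{D1, D2, D3, D4}: service 293 + fixed 411 = 704
(All 15 nonempty subsets were checked; D3 and D4 is lowest.)

Open D3 and D4; minimum total cost 498.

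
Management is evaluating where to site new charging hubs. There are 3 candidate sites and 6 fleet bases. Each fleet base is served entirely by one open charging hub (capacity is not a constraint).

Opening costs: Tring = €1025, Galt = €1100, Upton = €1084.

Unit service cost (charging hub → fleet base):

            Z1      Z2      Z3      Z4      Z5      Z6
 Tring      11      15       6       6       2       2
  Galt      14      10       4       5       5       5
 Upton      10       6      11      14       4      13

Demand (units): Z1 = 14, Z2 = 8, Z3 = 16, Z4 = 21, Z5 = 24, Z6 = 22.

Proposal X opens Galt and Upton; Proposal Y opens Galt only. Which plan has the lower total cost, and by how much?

Proposal Y is cheaper by 972.

Proposal X: {Galt, Upton}: Z1→Upton 10·14=140, Z2→Upton 6·8=48, Z3→Galt 4·16=64, Z4→Galt 5·21=105, Z5→Upton 4·24=96, Z6→Galt 5·22=110. Service 563; fixed 2184; total 2747.
Proposal Y: {Galt}: Z1→Galt 14·14=196, Z2→Galt 10·8=80, Z3→Galt 4·16=64, Z4→Galt 5·21=105, Z5→Galt 5·24=120, Z6→Galt 5·22=110. Service 675; fixed 1100; total 1775.
Difference: |2747 − 1775| = 972.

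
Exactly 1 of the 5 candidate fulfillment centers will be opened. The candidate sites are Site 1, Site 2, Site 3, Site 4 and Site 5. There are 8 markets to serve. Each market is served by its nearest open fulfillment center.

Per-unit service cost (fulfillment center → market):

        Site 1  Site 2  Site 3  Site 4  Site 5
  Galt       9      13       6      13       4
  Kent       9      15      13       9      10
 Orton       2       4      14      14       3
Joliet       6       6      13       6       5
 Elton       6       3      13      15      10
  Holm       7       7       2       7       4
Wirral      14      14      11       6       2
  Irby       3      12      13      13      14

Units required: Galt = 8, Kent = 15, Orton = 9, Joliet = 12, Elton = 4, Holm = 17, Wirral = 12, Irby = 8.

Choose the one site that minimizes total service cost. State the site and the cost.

With exactly 1 open, each market uses its cheapest among the chosen.
{Site 5}: Galt→Site 5 4·8=32, Kent→Site 5 10·15=150, Orton→Site 5 3·9=27, Joliet→Site 5 5·12=60, Elton→Site 5 10·4=40, Holm→Site 5 4·17=68, Wirral→Site 5 2·12=24, Irby→Site 5 14·8=112. Service cost 513.
{Site 1}: service cost 632
{Site 4}: service cost 792
Among all 5 size-1 choices, {Site 5} is lowest.

Choose Site 5 only; total service cost 513.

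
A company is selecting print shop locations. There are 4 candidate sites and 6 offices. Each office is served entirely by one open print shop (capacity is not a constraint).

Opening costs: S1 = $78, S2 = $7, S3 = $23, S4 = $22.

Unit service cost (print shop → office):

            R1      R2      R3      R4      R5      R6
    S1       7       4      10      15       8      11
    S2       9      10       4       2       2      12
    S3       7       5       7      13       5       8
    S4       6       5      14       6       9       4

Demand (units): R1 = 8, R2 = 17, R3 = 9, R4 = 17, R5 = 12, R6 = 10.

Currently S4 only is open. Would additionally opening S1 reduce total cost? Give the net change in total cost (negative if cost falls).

No — net change +13 (cost rises by 13).

Current service cost with {S4}: 509.
Adding S1: each office re-picks its cheapest; new service cost 444, saving 65.
Extra fixed cost: 78. Net change = 78 − 65 = 13.
(Totals: 531 → 544.)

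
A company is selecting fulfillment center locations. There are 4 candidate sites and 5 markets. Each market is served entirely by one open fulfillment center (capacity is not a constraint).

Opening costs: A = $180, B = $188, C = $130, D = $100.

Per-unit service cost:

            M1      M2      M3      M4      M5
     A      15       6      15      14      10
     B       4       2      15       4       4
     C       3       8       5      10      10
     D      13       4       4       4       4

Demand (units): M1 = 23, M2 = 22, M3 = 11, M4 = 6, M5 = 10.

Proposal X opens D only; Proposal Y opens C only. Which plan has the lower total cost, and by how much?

Proposal X: {D}: M1→D 13·23=299, M2→D 4·22=88, M3→D 4·11=44, M4→D 4·6=24, M5→D 4·10=40. Service 495; fixed 100; total 595.
Proposal Y: {C}: M1→C 3·23=69, M2→C 8·22=176, M3→C 5·11=55, M4→C 10·6=60, M5→C 10·10=100. Service 460; fixed 130; total 590.
Difference: |595 − 590| = 5.

Proposal Y is cheaper by 5.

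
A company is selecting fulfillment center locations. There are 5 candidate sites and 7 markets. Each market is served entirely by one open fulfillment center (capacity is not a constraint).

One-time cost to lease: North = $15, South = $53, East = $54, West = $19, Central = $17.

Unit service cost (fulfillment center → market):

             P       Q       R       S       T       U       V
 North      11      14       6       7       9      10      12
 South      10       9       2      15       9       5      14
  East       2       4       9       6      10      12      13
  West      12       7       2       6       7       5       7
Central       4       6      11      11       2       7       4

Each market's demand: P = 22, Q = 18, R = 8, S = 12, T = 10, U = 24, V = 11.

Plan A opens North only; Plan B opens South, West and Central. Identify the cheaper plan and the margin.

Plan A: {North}: P→North 11·22=242, Q→North 14·18=252, R→North 6·8=48, S→North 7·12=84, T→North 9·10=90, U→North 10·24=240, V→North 12·11=132. Service 1088; fixed 15; total 1103.
Plan B: {South, West, Central}: P→Central 4·22=88, Q→Central 6·18=108, R→South 2·8=16, S→West 6·12=72, T→Central 2·10=20, U→South 5·24=120, V→Central 4·11=44. Service 468; fixed 89; total 557.
Difference: |1103 − 557| = 546.

Plan B is cheaper by 546.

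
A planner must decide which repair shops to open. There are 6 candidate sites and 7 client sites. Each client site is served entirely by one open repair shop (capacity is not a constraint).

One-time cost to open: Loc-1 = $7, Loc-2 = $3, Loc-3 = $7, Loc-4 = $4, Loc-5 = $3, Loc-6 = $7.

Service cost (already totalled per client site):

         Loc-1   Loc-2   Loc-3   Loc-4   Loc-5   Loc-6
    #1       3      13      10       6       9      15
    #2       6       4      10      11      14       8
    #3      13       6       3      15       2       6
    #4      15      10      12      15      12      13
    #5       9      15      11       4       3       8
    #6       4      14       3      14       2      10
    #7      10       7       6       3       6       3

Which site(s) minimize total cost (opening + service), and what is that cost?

For any fixed open set, each client site goes to its cheapest open site; total = fixed + service.
{Loc-2, Loc-4, Loc-5}: #1→Loc-4 6, #2→Loc-2 4, #3→Loc-5 2, #4→Loc-2 10, #5→Loc-5 3, #6→Loc-5 2, #7→Loc-4 3. Service 30; fixed 10; total 40.
{Loc-2, Loc-5}: #1→Loc-5 9, #2→Loc-2 4, #3→Loc-5 2, #4→Loc-2 10, #5→Loc-5 3, #6→Loc-5 2, #7→Loc-5 6. Service 36; fixed 6; total 42.
{Loc-1, Loc-2, Loc-5}: #1→Loc-1 3, #2→Loc-2 4, #3→Loc-5 2, #4→Loc-2 10, #5→Loc-5 3, #6→Loc-5 2, #7→Loc-5 6. Service 30; fixed 13; total 43.
{Loc-1, Loc-2, Loc-3, Loc-4, Loc-5, Loc-6}: #1→Loc-1 3, #2→Loc-2 4, #3→Loc-5 2, #4→Loc-2 10, #5→Loc-5 3, #6→Loc-5 2, #7→Loc-4 3. Service 27; fixed 31; total 58.
No other subset beats 40.

Open Loc-2, Loc-4 and Loc-5; minimum total cost 40.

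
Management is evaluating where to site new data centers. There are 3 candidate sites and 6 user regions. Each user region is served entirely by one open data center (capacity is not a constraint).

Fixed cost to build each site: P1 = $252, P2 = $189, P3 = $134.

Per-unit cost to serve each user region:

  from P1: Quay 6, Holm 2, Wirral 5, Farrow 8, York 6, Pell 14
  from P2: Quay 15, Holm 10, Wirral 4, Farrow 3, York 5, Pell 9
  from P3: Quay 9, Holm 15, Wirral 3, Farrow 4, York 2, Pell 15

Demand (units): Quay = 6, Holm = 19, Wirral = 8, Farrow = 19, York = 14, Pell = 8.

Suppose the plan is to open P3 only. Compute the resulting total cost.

Each user region is assigned to its cheapest site among the open ones.
{P3}: Quay→P3 9·6=54, Holm→P3 15·19=285, Wirral→P3 3·8=24, Farrow→P3 4·19=76, York→P3 2·14=28, Pell→P3 15·8=120. Service 587; fixed 134; total 721.

Total cost: 721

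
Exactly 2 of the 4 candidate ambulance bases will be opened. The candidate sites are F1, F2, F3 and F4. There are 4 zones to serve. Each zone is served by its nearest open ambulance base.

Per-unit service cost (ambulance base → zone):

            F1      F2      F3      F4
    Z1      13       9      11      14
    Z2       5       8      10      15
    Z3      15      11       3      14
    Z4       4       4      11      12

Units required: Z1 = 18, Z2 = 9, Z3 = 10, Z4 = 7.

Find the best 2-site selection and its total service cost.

Choose F2 and F3; total service cost 292.

With exactly 2 open, each zone uses its cheapest among the chosen.
{F2, F3}: Z1→F2 9·18=162, Z2→F2 8·9=72, Z3→F3 3·10=30, Z4→F2 4·7=28. Service cost 292.
{F1, F3}: service cost 301
{F1, F2}: service cost 345
Among all 6 size-2 choices, {F2, F3} is lowest.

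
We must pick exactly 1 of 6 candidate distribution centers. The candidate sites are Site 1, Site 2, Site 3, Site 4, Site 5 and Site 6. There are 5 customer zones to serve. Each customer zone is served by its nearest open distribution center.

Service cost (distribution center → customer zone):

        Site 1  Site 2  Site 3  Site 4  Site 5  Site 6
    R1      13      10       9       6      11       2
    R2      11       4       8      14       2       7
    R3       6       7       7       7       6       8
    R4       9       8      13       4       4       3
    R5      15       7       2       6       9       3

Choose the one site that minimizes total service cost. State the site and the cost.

Choose Site 6 only; total service cost 23.

With exactly 1 open, each customer zone uses its cheapest among the chosen.
{Site 6}: R1→Site 6 2, R2→Site 6 7, R3→Site 6 8, R4→Site 6 3, R5→Site 6 3. Service cost 23.
{Site 5}: service cost 32
{Site 2}: service cost 36
Among all 6 size-1 choices, {Site 6} is lowest.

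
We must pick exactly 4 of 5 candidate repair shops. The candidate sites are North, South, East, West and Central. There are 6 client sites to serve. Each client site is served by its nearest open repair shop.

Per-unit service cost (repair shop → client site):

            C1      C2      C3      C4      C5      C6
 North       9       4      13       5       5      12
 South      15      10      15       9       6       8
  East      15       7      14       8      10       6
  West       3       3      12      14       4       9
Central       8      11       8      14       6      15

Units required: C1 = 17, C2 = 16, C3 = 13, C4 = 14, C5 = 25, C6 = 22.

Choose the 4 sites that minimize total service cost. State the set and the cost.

Choose North, East, West and Central; total service cost 505.

With exactly 4 open, each client site uses its cheapest among the chosen.
{North, East, West, Central}: C1→West 3·17=51, C2→West 3·16=48, C3→Central 8·13=104, C4→North 5·14=70, C5→West 4·25=100, C6→East 6·22=132. Service cost 505.
{South, East, West, Central}: service cost 547
{North, South, West, Central}: service cost 549
Among all 5 size-4 choices, {North, East, West, Central} is lowest.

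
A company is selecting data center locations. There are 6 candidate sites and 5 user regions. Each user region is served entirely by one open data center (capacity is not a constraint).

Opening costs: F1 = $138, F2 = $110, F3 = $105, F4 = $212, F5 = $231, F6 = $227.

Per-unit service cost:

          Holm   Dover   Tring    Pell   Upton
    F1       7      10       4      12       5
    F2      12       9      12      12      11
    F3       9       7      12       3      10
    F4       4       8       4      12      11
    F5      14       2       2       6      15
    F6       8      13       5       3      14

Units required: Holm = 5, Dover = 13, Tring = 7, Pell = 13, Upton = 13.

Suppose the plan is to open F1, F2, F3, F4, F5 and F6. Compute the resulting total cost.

Total cost: 1187

Each user region is assigned to its cheapest site among the open ones.
{F1, F2, F3, F4, F5, F6}: Holm→F4 4·5=20, Dover→F5 2·13=26, Tring→F5 2·7=14, Pell→F3 3·13=39, Upton→F1 5·13=65. Service 164; fixed 1023; total 1187.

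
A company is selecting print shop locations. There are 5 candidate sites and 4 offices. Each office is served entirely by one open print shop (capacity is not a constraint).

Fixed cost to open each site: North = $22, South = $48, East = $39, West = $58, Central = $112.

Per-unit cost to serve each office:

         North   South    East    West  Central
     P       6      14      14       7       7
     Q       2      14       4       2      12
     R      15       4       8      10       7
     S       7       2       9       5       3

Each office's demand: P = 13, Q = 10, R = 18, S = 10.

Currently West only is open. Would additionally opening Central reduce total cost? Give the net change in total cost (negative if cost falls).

Current service cost with {West}: 341.
Adding Central: each office re-picks its cheapest; new service cost 267, saving 74.
Extra fixed cost: 112. Net change = 112 − 74 = 38.
(Totals: 399 → 437.)

No — net change +38 (cost rises by 38).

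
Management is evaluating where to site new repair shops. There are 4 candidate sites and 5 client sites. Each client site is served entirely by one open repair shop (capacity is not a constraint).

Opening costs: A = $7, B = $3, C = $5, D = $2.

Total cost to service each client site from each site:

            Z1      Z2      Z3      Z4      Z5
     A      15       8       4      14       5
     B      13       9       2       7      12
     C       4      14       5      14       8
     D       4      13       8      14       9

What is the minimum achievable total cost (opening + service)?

For any fixed open set, each client site goes to its cheapest open site; total = fixed + service.
{B, D}: Z1→D 4, Z2→B 9, Z3→B 2, Z4→B 7, Z5→D 9. Service 31; fixed 5; total 36.
{A, B, D}: Z1→D 4, Z2→A 8, Z3→B 2, Z4→B 7, Z5→A 5. Service 26; fixed 12; total 38.
{B, C}: service 30 + fixed 8 = 38
{A, B, C, D}: Z1→C 4, Z2→A 8, Z3→B 2, Z4→B 7, Z5→A 5. Service 26; fixed 17; total 43.
No other subset beats 36.

Minimum total cost: 36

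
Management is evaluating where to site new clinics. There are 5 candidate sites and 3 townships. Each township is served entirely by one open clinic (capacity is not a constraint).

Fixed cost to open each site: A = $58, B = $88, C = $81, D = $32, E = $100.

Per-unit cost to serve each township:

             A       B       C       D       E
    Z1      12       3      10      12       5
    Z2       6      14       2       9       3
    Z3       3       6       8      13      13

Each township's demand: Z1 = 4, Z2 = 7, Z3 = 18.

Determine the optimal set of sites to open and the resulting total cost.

Open A only; minimum total cost 202.

For any fixed open set, each township goes to its cheapest open site; total = fixed + service.
{A}: Z1→A 12·4=48, Z2→A 6·7=42, Z3→A 3·18=54. Service 144; fixed 58; total 202.
{A, D}: Z1→A 12·4=48, Z2→A 6·7=42, Z3→A 3·18=54. Service 144; fixed 90; total 234.
{A, C}: service 108 + fixed 139 = 247
{A, B, C, D, E}: Z1→B 3·4=12, Z2→C 2·7=14, Z3→A 3·18=54. Service 80; fixed 359; total 439.
No other subset beats 202.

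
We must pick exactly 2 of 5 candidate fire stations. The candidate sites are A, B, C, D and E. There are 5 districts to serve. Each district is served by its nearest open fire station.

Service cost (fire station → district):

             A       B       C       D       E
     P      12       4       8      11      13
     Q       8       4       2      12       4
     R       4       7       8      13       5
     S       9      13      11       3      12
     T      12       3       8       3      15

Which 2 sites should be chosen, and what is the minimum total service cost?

Choose B and D; total service cost 21.

With exactly 2 open, each district uses its cheapest among the chosen.
{B, D}: P→B 4, Q→B 4, R→B 7, S→D 3, T→B 3. Service cost 21.
{A, B}: service cost 24
{C, D}: service cost 24
Among all 10 size-2 choices, {B, D} is lowest.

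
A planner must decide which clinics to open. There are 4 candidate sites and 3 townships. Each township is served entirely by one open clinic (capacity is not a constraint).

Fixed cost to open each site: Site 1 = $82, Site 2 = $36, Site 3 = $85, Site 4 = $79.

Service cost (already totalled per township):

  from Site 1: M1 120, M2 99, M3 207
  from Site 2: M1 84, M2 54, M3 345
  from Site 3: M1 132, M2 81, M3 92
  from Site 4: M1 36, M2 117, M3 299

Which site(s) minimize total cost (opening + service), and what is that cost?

Open Site 2 and Site 3; minimum total cost 351.

For any fixed open set, each township goes to its cheapest open site; total = fixed + service.
{Site 2, Site 3}: M1→Site 2 84, M2→Site 2 54, M3→Site 3 92. Service 230; fixed 121; total 351.
{Site 3, Site 4}: service 209 + fixed 164 = 373
{Site 2, Site 3, Site 4}: service 182 + fixed 200 = 382
{Site 1, Site 2, Site 3, Site 4}: service 182 + fixed 282 = 464
(All 15 nonempty subsets were checked; Site 2 and Site 3 is lowest.)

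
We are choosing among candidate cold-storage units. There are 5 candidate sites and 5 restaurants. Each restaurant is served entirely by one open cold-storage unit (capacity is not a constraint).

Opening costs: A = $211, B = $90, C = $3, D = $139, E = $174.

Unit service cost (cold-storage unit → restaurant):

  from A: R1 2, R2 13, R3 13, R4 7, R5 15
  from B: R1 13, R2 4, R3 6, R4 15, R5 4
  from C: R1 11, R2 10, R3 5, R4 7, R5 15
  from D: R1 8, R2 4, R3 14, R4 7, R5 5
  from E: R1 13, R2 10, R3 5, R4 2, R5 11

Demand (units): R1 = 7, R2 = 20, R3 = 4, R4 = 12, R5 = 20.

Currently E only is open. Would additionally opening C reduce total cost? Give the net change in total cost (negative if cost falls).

Yes — net change −11 (cost falls by 11).

Current service cost with {E}: 555.
Adding C: each restaurant re-picks its cheapest; new service cost 541, saving 14.
Extra fixed cost: 3. Net change = 3 − 14 = -11.
(Totals: 729 → 718.)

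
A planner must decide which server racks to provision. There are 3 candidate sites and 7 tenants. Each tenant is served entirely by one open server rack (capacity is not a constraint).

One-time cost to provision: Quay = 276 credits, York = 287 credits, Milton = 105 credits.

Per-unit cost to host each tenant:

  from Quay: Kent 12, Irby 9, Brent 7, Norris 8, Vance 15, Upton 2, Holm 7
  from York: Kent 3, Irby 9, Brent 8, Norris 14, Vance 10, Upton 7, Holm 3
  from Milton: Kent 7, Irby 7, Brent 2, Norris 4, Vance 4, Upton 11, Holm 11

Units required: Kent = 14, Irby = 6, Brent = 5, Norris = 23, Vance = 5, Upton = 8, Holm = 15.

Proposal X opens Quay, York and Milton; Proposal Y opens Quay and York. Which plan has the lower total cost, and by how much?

Proposal X: {Quay, York, Milton}: Kent→York 3·14=42, Irby→Milton 7·6=42, Brent→Milton 2·5=10, Norris→Milton 4·23=92, Vance→Milton 4·5=20, Upton→Quay 2·8=16, Holm→York 3·15=45. Service 267; fixed 668; total 935.
Proposal Y: {Quay, York}: Kent→York 3·14=42, Irby→Quay 9·6=54, Brent→Quay 7·5=35, Norris→Quay 8·23=184, Vance→York 10·5=50, Upton→Quay 2·8=16, Holm→York 3·15=45. Service 426; fixed 563; total 989.
Difference: |935 − 989| = 54.

Proposal X is cheaper by 54.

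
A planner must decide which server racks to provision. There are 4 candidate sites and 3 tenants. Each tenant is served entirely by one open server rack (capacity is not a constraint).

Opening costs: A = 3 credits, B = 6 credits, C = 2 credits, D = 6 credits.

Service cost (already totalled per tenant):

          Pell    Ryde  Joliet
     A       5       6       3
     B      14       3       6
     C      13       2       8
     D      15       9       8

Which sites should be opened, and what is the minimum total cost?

Open A and C; minimum total cost 15.

For any fixed open set, each tenant goes to its cheapest open site; total = fixed + service.
{A, C}: Pell→A 5, Ryde→C 2, Joliet→A 3. Service 10; fixed 5; total 15.
{A}: Pell→A 5, Ryde→A 6, Joliet→A 3. Service 14; fixed 3; total 17.
{A, B}: service 11 + fixed 9 = 20
{A, B, C, D}: service 10 + fixed 17 = 27
No other subset beats 15.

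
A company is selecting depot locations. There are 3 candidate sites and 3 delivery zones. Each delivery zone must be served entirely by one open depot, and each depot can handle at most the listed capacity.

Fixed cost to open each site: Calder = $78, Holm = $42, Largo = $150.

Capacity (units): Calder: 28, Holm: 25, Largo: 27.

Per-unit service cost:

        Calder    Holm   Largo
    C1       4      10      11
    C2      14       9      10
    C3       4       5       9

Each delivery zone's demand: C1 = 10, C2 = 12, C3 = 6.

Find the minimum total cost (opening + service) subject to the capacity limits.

Open {Calder, Holm}: C1→Calder 4·10=40, C2→Holm 9·12=108, C3→Calder 4·6=24.
Loads: Calder carries 16/28, Holm carries 12/25. Service 172; fixed 120; total 292.
Next best feasible plan costs 298.

Minimum total cost: 292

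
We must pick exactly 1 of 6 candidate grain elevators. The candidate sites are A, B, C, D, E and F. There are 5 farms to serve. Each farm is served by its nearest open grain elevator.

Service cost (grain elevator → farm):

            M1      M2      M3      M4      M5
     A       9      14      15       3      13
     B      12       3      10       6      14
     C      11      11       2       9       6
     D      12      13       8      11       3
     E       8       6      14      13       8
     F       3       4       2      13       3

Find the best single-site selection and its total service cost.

Choose F only; total service cost 25.

With exactly 1 open, each farm uses its cheapest among the chosen.
{F}: M1→F 3, M2→F 4, M3→F 2, M4→F 13, M5→F 3. Service cost 25.
{C}: service cost 39
{B}: service cost 45
Among all 6 size-1 choices, {F} is lowest.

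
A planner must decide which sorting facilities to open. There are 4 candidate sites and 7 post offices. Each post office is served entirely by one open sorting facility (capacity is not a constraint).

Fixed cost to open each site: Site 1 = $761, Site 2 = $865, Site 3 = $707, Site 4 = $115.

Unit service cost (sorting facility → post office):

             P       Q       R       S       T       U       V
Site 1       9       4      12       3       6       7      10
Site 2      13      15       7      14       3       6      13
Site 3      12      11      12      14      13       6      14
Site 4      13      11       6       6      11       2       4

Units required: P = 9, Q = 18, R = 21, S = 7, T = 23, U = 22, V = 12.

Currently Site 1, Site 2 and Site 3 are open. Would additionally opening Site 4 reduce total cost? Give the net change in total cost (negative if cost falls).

Yes — net change −66 (cost falls by 66).

Current service cost with {Site 1, Site 2, Site 3}: 642.
Adding Site 4: each post office re-picks its cheapest; new service cost 461, saving 181.
Extra fixed cost: 115. Net change = 115 − 181 = -66.
(Totals: 2975 → 2909.)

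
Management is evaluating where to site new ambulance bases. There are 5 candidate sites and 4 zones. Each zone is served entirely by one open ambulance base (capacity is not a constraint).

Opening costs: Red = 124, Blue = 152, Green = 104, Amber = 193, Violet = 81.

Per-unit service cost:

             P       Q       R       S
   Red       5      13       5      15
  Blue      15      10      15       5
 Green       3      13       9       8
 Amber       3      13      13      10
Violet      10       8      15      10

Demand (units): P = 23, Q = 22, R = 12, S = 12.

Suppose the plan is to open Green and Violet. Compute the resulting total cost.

Each zone is assigned to its cheapest site among the open ones.
{Green, Violet}: P→Green 3·23=69, Q→Violet 8·22=176, R→Green 9·12=108, S→Green 8·12=96. Service 449; fixed 185; total 634.

Total cost: 634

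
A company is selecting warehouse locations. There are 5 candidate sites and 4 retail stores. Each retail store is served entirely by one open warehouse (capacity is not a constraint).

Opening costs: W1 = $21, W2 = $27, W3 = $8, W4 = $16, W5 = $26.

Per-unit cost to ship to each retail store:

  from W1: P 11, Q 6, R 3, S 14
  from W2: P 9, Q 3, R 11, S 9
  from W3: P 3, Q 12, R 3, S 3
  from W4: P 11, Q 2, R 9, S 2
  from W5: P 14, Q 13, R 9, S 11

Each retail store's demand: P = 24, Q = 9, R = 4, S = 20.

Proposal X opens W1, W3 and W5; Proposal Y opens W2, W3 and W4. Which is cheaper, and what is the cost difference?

Proposal Y is cheaper by 60.

Proposal X: {W1, W3, W5}: P→W3 3·24=72, Q→W1 6·9=54, R→W1 3·4=12, S→W3 3·20=60. Service 198; fixed 55; total 253.
Proposal Y: {W2, W3, W4}: P→W3 3·24=72, Q→W4 2·9=18, R→W3 3·4=12, S→W4 2·20=40. Service 142; fixed 51; total 193.
Difference: |253 − 193| = 60.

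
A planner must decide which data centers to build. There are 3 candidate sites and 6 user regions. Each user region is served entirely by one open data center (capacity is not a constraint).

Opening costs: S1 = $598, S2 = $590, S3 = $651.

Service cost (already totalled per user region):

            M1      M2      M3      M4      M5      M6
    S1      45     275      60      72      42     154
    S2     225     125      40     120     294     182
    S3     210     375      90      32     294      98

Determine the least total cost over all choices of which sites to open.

For any fixed open set, each user region goes to its cheapest open site; total = fixed + service.
{S1}: M1→S1 45, M2→S1 275, M3→S1 60, M4→S1 72, M5→S1 42, M6→S1 154. Service 648; fixed 598; total 1246.
{S2}: M1→S2 225, M2→S2 125, M3→S2 40, M4→S2 120, M5→S2 294, M6→S2 182. Service 986; fixed 590; total 1576.
{S1, S2}: service 478 + fixed 1188 = 1666
{S1, S2, S3}: M1→S1 45, M2→S2 125, M3→S2 40, M4→S3 32, M5→S1 42, M6→S3 98. Service 382; fixed 1839; total 2221.
No other subset beats 1246.

Minimum total cost: 1246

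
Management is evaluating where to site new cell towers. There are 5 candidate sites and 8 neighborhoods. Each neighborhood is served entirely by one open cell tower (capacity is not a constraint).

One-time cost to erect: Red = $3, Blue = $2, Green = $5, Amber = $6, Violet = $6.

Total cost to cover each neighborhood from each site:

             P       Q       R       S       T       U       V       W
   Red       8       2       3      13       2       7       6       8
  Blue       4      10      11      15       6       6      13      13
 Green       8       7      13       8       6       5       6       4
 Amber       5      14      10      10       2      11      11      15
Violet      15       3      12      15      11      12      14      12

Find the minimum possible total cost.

For any fixed open set, each neighborhood goes to its cheapest open site; total = fixed + service.
{Red, Blue, Green}: P→Blue 4, Q→Red 2, R→Red 3, S→Green 8, T→Red 2, U→Green 5, V→Red 6, W→Green 4. Service 34; fixed 10; total 44.
{Red, Green}: service 38 + fixed 8 = 46
{Red, Blue}: P→Blue 4, Q→Red 2, R→Red 3, S→Red 13, T→Red 2, U→Blue 6, V→Red 6, W→Red 8. Service 44; fixed 5; total 49.
{Red, Blue, Green, Amber, Violet}: service 34 + fixed 22 = 56
No other subset beats 44.

Minimum total cost: 44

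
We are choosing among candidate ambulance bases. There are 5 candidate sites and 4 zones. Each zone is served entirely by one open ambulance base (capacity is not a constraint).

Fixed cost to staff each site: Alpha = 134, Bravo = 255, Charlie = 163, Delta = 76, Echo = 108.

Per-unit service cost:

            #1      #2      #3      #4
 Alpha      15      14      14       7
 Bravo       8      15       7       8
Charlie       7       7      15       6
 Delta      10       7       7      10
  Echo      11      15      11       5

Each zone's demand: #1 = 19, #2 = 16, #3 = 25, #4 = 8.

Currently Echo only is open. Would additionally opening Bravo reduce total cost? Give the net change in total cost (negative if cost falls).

No — net change +98 (cost rises by 98).

Current service cost with {Echo}: 764.
Adding Bravo: each zone re-picks its cheapest; new service cost 607, saving 157.
Extra fixed cost: 255. Net change = 255 − 157 = 98.
(Totals: 872 → 970.)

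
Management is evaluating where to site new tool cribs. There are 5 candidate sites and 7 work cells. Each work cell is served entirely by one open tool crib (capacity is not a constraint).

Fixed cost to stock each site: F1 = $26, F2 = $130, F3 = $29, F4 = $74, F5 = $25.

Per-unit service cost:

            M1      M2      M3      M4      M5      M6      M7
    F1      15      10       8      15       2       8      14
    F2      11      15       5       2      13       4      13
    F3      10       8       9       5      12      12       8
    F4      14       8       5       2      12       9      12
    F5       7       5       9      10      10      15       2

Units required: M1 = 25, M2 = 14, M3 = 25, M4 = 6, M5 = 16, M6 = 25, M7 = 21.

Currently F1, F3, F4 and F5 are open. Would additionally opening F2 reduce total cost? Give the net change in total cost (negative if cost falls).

Current service cost with {F1, F3, F4, F5}: 656.
Adding F2: each work cell re-picks its cheapest; new service cost 556, saving 100.
Extra fixed cost: 130. Net change = 130 − 100 = 30.
(Totals: 810 → 840.)

No — net change +30 (cost rises by 30).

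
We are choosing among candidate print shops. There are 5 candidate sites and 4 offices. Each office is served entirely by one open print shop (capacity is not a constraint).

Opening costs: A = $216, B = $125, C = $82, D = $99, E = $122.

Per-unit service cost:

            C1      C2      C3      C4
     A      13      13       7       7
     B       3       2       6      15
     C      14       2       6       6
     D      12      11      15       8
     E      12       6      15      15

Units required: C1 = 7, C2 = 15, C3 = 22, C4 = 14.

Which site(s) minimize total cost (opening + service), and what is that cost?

For any fixed open set, each office goes to its cheapest open site; total = fixed + service.
{C}: C1→C 14·7=98, C2→C 2·15=30, C3→C 6·22=132, C4→C 6·14=84. Service 344; fixed 82; total 426.
{B, C}: service 267 + fixed 207 = 474
{C, D}: service 330 + fixed 181 = 511
{A, B, C, D, E}: service 267 + fixed 644 = 911
No other subset beats 426.

Open C only; minimum total cost 426.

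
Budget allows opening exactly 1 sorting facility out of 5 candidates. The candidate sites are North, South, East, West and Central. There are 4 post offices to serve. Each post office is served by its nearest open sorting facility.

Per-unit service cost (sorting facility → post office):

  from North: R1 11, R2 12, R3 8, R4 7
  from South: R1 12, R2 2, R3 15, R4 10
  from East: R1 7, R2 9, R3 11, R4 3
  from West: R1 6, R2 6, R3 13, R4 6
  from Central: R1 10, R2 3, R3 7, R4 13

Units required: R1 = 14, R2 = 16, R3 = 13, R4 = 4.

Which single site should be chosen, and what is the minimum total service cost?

Choose Central only; total service cost 331.

With exactly 1 open, each post office uses its cheapest among the chosen.
{Central}: R1→Central 10·14=140, R2→Central 3·16=48, R3→Central 7·13=91, R4→Central 13·4=52. Service cost 331.
{West}: service cost 373
{East}: service cost 397
Among all 5 size-1 choices, {Central} is lowest.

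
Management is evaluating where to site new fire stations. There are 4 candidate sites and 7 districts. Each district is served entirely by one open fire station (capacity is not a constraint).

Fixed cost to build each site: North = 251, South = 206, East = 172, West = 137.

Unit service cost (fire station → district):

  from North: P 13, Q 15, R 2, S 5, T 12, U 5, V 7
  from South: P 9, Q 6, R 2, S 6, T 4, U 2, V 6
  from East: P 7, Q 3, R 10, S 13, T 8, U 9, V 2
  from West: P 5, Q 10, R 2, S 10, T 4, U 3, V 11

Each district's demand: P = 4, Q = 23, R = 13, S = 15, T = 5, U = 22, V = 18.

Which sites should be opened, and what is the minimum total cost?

Open South only; minimum total cost 668.

For any fixed open set, each district goes to its cheapest open site; total = fixed + service.
{South}: P→South 9·4=36, Q→South 6·23=138, R→South 2·13=26, S→South 6·15=90, T→South 4·5=20, U→South 2·22=44, V→South 6·18=108. Service 462; fixed 206; total 668.
{South, East}: P→East 7·4=28, Q→East 3·23=69, R→South 2·13=26, S→South 6·15=90, T→South 4·5=20, U→South 2·22=44, V→East 2·18=36. Service 313; fixed 378; total 691.
{East, West}: P→West 5·4=20, Q→East 3·23=69, R→West 2·13=26, S→West 10·15=150, T→West 4·5=20, U→West 3·22=66, V→East 2·18=36. Service 387; fixed 309; total 696.
{North, South, East, West}: service 290 + fixed 766 = 1056
No other subset beats 668.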